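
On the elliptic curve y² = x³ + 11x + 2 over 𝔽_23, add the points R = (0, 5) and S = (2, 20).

(0, 5) + (2, 20). λ = (20 - 5)/(2 - 0) ≡ 15/2 mod 23. 2⁻¹ ≡ 12 (mod 23) since 2·12 = 24 ≡ 1, so λ ≡ 19.
  x = λ² - 0 - 2 = 361 - 2 ≡ 14; y = λ·(0 - 14) - 5 ≡ 5. → (14, 5)

(14, 5)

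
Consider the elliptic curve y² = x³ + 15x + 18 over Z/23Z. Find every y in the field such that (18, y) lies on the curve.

x³ + 15x + 18 = 6120 ≡ 2 (mod 23).
Square roots of 2 mod 23: 5 and 18 (since 5² = 25 ≡ 2).

5, 18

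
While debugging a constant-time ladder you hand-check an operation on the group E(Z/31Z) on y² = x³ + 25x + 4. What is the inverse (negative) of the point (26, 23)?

(26, 8)

-(26, 23) = (26, -23 mod 31) = (26, 8).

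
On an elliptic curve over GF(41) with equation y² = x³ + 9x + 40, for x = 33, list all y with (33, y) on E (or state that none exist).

none

x³ + 9x + 40 = 36274 ≡ 30 (mod 41).
30 is a non-residue mod 41; no y exists.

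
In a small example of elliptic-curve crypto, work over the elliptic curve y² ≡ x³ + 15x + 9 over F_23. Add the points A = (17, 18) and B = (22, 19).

(19, 0)

(17, 18) + (22, 19). λ = (19 - 18)/(22 - 17) ≡ 1/5 mod 23. 5⁻¹ ≡ 14 (mod 23), so λ ≡ 14.
  x = λ² - 17 - 22 = 196 - 39 ≡ 19; y = λ·(17 - 19) - 18 ≡ 0. → (19, 0)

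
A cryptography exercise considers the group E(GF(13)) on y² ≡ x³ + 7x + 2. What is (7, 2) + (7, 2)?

(9, 12)

tangent at (7, 2): λ = (3·7² + 7)/(2·2) ≡ 11/4. 4⁻¹ ≡ 10 (mod 13), so λ ≡ 11·10 ≡ 6.
  x = λ² - 7 - 7 = 36 - 14 ≡ 9; y = λ·(7 - 9) - 2 ≡ 12. → (9, 12)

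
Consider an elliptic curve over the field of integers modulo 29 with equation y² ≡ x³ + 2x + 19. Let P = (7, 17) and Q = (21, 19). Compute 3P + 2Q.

First 3P:
Repeated addition: build up to 3P.
2P: tangent at (7, 17): λ = (3·7² + 2)/(2·17) ≡ 4/5. 5⁻¹ ≡ 6 (mod 29), so λ ≡ 4·6 ≡ 24.
  x = λ² - 7 - 7 = 576 - 14 ≡ 11; y = λ·(7 - 11) - 17 ≡ 3. → (11, 3)
3P: (11, 3) + (7, 17). λ = (17 - 3)/(7 - 11) ≡ 14/25 mod 29. 25⁻¹ ≡ 7 (mod 29), so λ ≡ 11.
  x = λ² - 11 - 7 = 121 - 18 ≡ 16; y = λ·(11 - 16) - 3 ≡ 0. → (16, 0)
3P = (16, 0).
Next 2Q:
Repeated addition: build up to 2Q.
2Q: tangent at (21, 19): λ = (3·21² + 2)/(2·19) ≡ 20/9. 9⁻¹ ≡ 13 (mod 29) since 9·13 = 117 ≡ 1, so λ ≡ 20·13 ≡ 28.
  x = λ² - 21 - 21 = 784 - 42 ≡ 17; y = λ·(21 - 17) - 19 ≡ 6. → (17, 6)
2Q = (17, 6).
Finally 3P + 2Q:
(16, 0) + (17, 6). λ = (6 - 0)/(17 - 16) ≡ 6/1 mod 29. 1⁻¹ ≡ 1 (mod 29), so λ ≡ 6.
  x = λ² - 16 - 17 = 36 - 33 ≡ 3; y = λ·(16 - 3) - 0 ≡ 20. → (3, 20)

(3, 20)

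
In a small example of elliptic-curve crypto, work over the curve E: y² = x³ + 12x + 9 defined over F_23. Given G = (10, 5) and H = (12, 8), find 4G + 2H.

(0, 20)

First 4G:
Repeated addition: build up to 4G.
2G: tangent at (10, 5): λ = (3·10² + 12)/(2·5) ≡ 13/10. 10⁻¹ ≡ 7 (mod 23), so λ ≡ 13·7 ≡ 22.
  x = λ² - 10 - 10 = 484 - 20 ≡ 4; y = λ·(10 - 4) - 5 ≡ 12. → (4, 12)
3G: (4, 12) + (10, 5). λ = (5 - 12)/(10 - 4) ≡ 16/6 mod 23. 6⁻¹ ≡ 4 (mod 23), so λ ≡ 18.
  x = λ² - 4 - 10 = 324 - 14 ≡ 11; y = λ·(4 - 11) - 12 ≡ 0. → (11, 0)
4G: (11, 0) + (10, 5). λ = (5 - 0)/(10 - 11) ≡ 5/22 mod 23. 22⁻¹ ≡ 22 (mod 23) since 22·22 = 484 ≡ 1, so λ ≡ 18.
  x = λ² - 11 - 10 = 324 - 21 ≡ 4; y = λ·(11 - 4) - 0 ≡ 11. → (4, 11)
4G = (4, 11).
Next 2H:
Repeated addition: build up to 2H.
2H: tangent at (12, 8): λ = (3·12² + 12)/(2·8) ≡ 7/16. 16⁻¹ ≡ 13 (mod 23), so λ ≡ 7·13 ≡ 22.
  x = λ² - 12 - 12 = 484 - 24 ≡ 0; y = λ·(12 - 0) - 8 ≡ 3. → (0, 3)
2H = (0, 3).
Finally 4G + 2H:
(4, 11) + (0, 3). λ = (3 - 11)/(0 - 4) ≡ 15/19 mod 23. 19⁻¹ ≡ 17 (mod 23), so λ ≡ 2.
  x = λ² - 4 - 0 = 4 - 4 ≡ 0; y = λ·(4 - 0) - 11 ≡ 20. → (0, 20)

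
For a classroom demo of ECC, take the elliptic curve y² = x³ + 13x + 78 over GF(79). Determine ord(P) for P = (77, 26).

12

2P: tangent at (77, 26): λ = (3·77² + 13)/(2·26) ≡ 25/52. 52⁻¹ ≡ 38 (mod 79), so λ ≡ 25·38 ≡ 2.
  x = λ² - 77 - 77 = 4 - 154 ≡ 8; y = λ·(77 - 8) - 26 ≡ 33. → (8, 33)
3P: (8, 33) + (77, 26). λ = (26 - 33)/(77 - 8) ≡ 72/69 mod 79. 69⁻¹ ≡ 71 (mod 79) since 69·71 = 4899 ≡ 1, so λ ≡ 56.
  x = λ² - 8 - 77 = 3136 - 85 ≡ 49; y = λ·(8 - 49) - 33 ≡ 41. → (49, 41)
4P: (49, 41) + (77, 26). λ = (26 - 41)/(77 - 49) ≡ 64/28 mod 79. 28⁻¹ ≡ 48 (mod 79), so λ ≡ 70.
  x = λ² - 49 - 77 = 4900 - 126 ≡ 34; y = λ·(49 - 34) - 41 ≡ 61. → (34, 61)
5P: (34, 61) + (77, 26). λ = (26 - 61)/(77 - 34) ≡ 44/43 mod 79. 43⁻¹ ≡ 68 (mod 79) since 43·68 = 2924 ≡ 1, so λ ≡ 69.
  x = λ² - 34 - 77 = 4761 - 111 ≡ 68; y = λ·(34 - 68) - 61 ≡ 42. → (68, 42)
6P: (68, 42) + (77, 26). λ = (26 - 42)/(77 - 68) ≡ 63/9 mod 79. 9⁻¹ ≡ 44 (mod 79), so λ ≡ 7.
  x = λ² - 68 - 77 = 49 - 145 ≡ 62; y = λ·(68 - 62) - 42 ≡ 0. → (62, 0)
7P: (62, 0) + (77, 26). λ = (26 - 0)/(77 - 62) ≡ 26/15 mod 79. 15⁻¹ ≡ 58 (mod 79), so λ ≡ 7.
  x = λ² - 62 - 77 = 49 - 139 ≡ 68; y = λ·(62 - 68) - 0 ≡ 37. → (68, 37)
8P: (68, 37) + (77, 26). λ = (26 - 37)/(77 - 68) ≡ 68/9 mod 79. 9⁻¹ ≡ 44 (mod 79), so λ ≡ 69.
  x = λ² - 68 - 77 = 4761 - 145 ≡ 34; y = λ·(68 - 34) - 37 ≡ 18. → (34, 18)
9P: (34, 18) + (77, 26). λ = (26 - 18)/(77 - 34) ≡ 8/43 mod 79. 43⁻¹ ≡ 68 (mod 79), so λ ≡ 70.
  x = λ² - 34 - 77 = 4900 - 111 ≡ 49; y = λ·(34 - 49) - 18 ≡ 38. → (49, 38)
10P: (49, 38) + (77, 26). λ = (26 - 38)/(77 - 49) ≡ 67/28 mod 79. 28⁻¹ ≡ 48 (mod 79), so λ ≡ 56.
  x = λ² - 49 - 77 = 3136 - 126 ≡ 8; y = λ·(49 - 8) - 38 ≡ 46. → (8, 46)
11P: (8, 46) + (77, 26). λ = (26 - 46)/(77 - 8) ≡ 59/69 mod 79. 69⁻¹ ≡ 71 (mod 79), so λ ≡ 2.
  x = λ² - 8 - 77 = 4 - 85 ≡ 77; y = λ·(8 - 77) - 46 ≡ 53. → (77, 53)
12P: (77, 53) + (77, 26): same x and y₁ ≡ -y₂, so the sum is O.
12P = O, so the order is 12.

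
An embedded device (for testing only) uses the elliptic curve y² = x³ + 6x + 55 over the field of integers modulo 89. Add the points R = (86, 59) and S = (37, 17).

(86, 59) + (37, 17). λ = (17 - 59)/(37 - 86) ≡ 47/40 mod 89. 40⁻¹ ≡ 69 (mod 89) since 40·69 = 2760 ≡ 1, so λ ≡ 39.
  x = λ² - 86 - 37 = 1521 - 123 ≡ 63; y = λ·(86 - 63) - 59 ≡ 37. → (63, 37)

(63, 37)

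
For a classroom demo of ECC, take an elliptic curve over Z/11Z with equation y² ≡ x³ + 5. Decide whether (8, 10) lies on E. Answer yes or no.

y² = 10² ≡ 1; x³ + 0x + 5 = 517 ≡ 0 (mod 11). 1 ≠ 0.

no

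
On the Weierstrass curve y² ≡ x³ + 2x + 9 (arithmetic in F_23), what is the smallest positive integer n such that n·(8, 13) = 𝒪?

2P: tangent at (8, 13): λ = (3·8² + 2)/(2·13) ≡ 10/3. 3⁻¹ ≡ 8 (mod 23), so λ ≡ 10·8 ≡ 11.
  x = λ² - 8 - 8 = 121 - 16 ≡ 13; y = λ·(8 - 13) - 13 ≡ 1. → (13, 1)
3P: (13, 1) + (8, 13). λ = (13 - 1)/(8 - 13) ≡ 12/18 mod 23. 18⁻¹ ≡ 9 (mod 23), so λ ≡ 16.
  x = λ² - 13 - 8 = 256 - 21 ≡ 5; y = λ·(13 - 5) - 1 ≡ 12. → (5, 12)
4P: (5, 12) + (8, 13). λ = (13 - 12)/(8 - 5) ≡ 1/3 mod 23. 3⁻¹ ≡ 8 (mod 23), so λ ≡ 8.
  x = λ² - 5 - 8 = 64 - 13 ≡ 5; y = λ·(5 - 5) - 12 ≡ 11. → (5, 11)
5P: (5, 11) + (8, 13). λ = (13 - 11)/(8 - 5) ≡ 2/3 mod 23. 3⁻¹ ≡ 8 (mod 23) since 3·8 = 24 ≡ 1, so λ ≡ 16.
  x = λ² - 5 - 8 = 256 - 13 ≡ 13; y = λ·(5 - 13) - 11 ≡ 22. → (13, 22)
6P: (13, 22) + (8, 13). λ = (13 - 22)/(8 - 13) ≡ 14/18 mod 23. 18⁻¹ ≡ 9 (mod 23), so λ ≡ 11.
  x = λ² - 13 - 8 = 121 - 21 ≡ 8; y = λ·(13 - 8) - 22 ≡ 10. → (8, 10)
7P: (8, 10) + (8, 13): same x and y₁ ≡ -y₂, so the sum is 𝒪.
7P = 𝒪, so the order is 7.

7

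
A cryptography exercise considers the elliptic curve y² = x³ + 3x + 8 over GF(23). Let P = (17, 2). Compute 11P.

(0, 10)

Repeated addition: build up to 11P.
2P: tangent at (17, 2): λ = (3·17² + 3)/(2·2) ≡ 19/4. 4⁻¹ ≡ 6 (mod 23), so λ ≡ 19·6 ≡ 22.
  x = λ² - 17 - 17 = 484 - 34 ≡ 13; y = λ·(17 - 13) - 2 ≡ 17. → (13, 17)
3P: (13, 17) + (17, 2). λ = (2 - 17)/(17 - 13) ≡ 8/4 mod 23. 4⁻¹ ≡ 6 (mod 23), so λ ≡ 2.
  x = λ² - 13 - 17 = 4 - 30 ≡ 20; y = λ·(13 - 20) - 17 ≡ 15. → (20, 15)
4P: (20, 15) + (17, 2). λ = (2 - 15)/(17 - 20) ≡ 10/20 mod 23. 20⁻¹ ≡ 15 (mod 23), so λ ≡ 12.
  x = λ² - 20 - 17 = 144 - 37 ≡ 15; y = λ·(20 - 15) - 15 ≡ 22. → (15, 22)
5P: (15, 22) + (17, 2). λ = (2 - 22)/(17 - 15) ≡ 3/2 mod 23. 2⁻¹ ≡ 12 (mod 23), so λ ≡ 13.
  x = λ² - 15 - 17 = 169 - 32 ≡ 22; y = λ·(15 - 22) - 22 ≡ 2. → (22, 2)
6P: (22, 2) + (17, 2). λ = (2 - 2)/(17 - 22) ≡ 0/18 mod 23. 18⁻¹ ≡ 9 (mod 23), so λ ≡ 0.
  x = λ² - 22 - 17 = 0 - 39 ≡ 7; y = λ·(22 - 7) - 2 ≡ 21. → (7, 21)
7P: (7, 21) + (17, 2). λ = (2 - 21)/(17 - 7) ≡ 4/10 mod 23. 10⁻¹ ≡ 7 (mod 23) since 10·7 = 70 ≡ 1, so λ ≡ 5.
  x = λ² - 7 - 17 = 25 - 24 ≡ 1; y = λ·(7 - 1) - 21 ≡ 9. → (1, 9)
8P: (1, 9) + (17, 2). λ = (2 - 9)/(17 - 1) ≡ 16/16 mod 23. 16⁻¹ ≡ 13 (mod 23) since 16·13 = 208 ≡ 1, so λ ≡ 1.
  x = λ² - 1 - 17 = 1 - 18 ≡ 6; y = λ·(1 - 6) - 9 ≡ 9. → (6, 9)
9P: (6, 9) + (17, 2). λ = (2 - 9)/(17 - 6) ≡ 16/11 mod 23. 11⁻¹ ≡ 21 (mod 23), so λ ≡ 14.
  x = λ² - 6 - 17 = 196 - 23 ≡ 12; y = λ·(6 - 12) - 9 ≡ 22. → (12, 22)
10P: (12, 22) + (17, 2). λ = (2 - 22)/(17 - 12) ≡ 3/5 mod 23. 5⁻¹ ≡ 14 (mod 23) since 5·14 = 70 ≡ 1, so λ ≡ 19.
  x = λ² - 12 - 17 = 361 - 29 ≡ 10; y = λ·(12 - 10) - 22 ≡ 16. → (10, 16)
11P: (10, 16) + (17, 2). λ = (2 - 16)/(17 - 10) ≡ 9/7 mod 23. 7⁻¹ ≡ 10 (mod 23) since 7·10 = 70 ≡ 1, so λ ≡ 21.
  x = λ² - 10 - 17 = 441 - 27 ≡ 0; y = λ·(10 - 0) - 16 ≡ 10. → (0, 10)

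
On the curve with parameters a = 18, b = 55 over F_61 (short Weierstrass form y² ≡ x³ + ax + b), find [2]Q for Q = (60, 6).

tangent at (60, 6): λ = (3·60² + 18)/(2·6) ≡ 21/12. 12⁻¹ ≡ 56 (mod 61), so λ ≡ 21·56 ≡ 17.
  x = λ² - 60 - 60 = 289 - 120 ≡ 47; y = λ·(60 - 47) - 6 ≡ 32. → (47, 32)

(47, 32)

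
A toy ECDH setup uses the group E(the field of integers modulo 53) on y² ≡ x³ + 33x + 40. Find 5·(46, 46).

Write Q = (46, 46).
Double-and-add on 5 = (101)₂. Start with Q = (46, 46) for the leading 1-bit.
double: tangent at (46, 46): λ = (3·46² + 33)/(2·46) ≡ 21/39. 39⁻¹ ≡ 34 (mod 53), so λ ≡ 21·34 ≡ 25.
  x = λ² - 46 - 46 = 625 - 92 ≡ 3; y = λ·(46 - 3) - 46 ≡ 22. → (3, 22)
double: tangent at (3, 22): λ = (3·3² + 33)/(2·22) ≡ 7/44. 44⁻¹ ≡ 47 (mod 53) since 44·47 = 2068 ≡ 1, so λ ≡ 7·47 ≡ 11.
  x = λ² - 3 - 3 = 121 - 6 ≡ 9; y = λ·(3 - 9) - 22 ≡ 18. → (9, 18)
add Q: (9, 18) + (46, 46). λ = (46 - 18)/(46 - 9) ≡ 28/37 mod 53. 37⁻¹ ≡ 43 (mod 53), so λ ≡ 38.
  x = λ² - 9 - 46 = 1444 - 55 ≡ 11; y = λ·(9 - 11) - 18 ≡ 12. → (11, 12)

(11, 12)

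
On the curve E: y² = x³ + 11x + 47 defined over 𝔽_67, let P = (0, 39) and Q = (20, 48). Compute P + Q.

(0, 39) + (20, 48). λ = (48 - 39)/(20 - 0) ≡ 9/20 mod 67. 20⁻¹ ≡ 57 (mod 67), so λ ≡ 44.
  x = λ² - 0 - 20 = 1936 - 20 ≡ 40; y = λ·(0 - 40) - 39 ≡ 10. → (40, 10)

(40, 10)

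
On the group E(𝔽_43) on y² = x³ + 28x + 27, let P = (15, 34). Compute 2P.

tangent at (15, 34): λ = (3·15² + 28)/(2·34) ≡ 15/25. 25⁻¹ ≡ 31 (mod 43) since 25·31 = 775 ≡ 1, so λ ≡ 15·31 ≡ 35.
  x = λ² - 15 - 15 = 1225 - 30 ≡ 34; y = λ·(15 - 34) - 34 ≡ 32. → (34, 32)

(34, 32)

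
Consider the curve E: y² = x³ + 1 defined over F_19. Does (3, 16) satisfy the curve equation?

yes

y² = 16² ≡ 9; x³ + 0x + 1 = 28 ≡ 9 (mod 19). 9 = 9.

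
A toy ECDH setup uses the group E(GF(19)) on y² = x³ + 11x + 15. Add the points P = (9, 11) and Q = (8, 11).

(9, 11) + (8, 11). λ = (11 - 11)/(8 - 9) ≡ 0/18 mod 19. 18⁻¹ ≡ 18 (mod 19) since 18·18 = 324 ≡ 1, so λ ≡ 0.
  x = λ² - 9 - 8 = 0 - 17 ≡ 2; y = λ·(9 - 2) - 11 ≡ 8. → (2, 8)

(2, 8)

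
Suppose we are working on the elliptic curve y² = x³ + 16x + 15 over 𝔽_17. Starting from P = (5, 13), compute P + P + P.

(15, 14)

Repeated addition: build up to 3P.
2P: tangent at (5, 13): λ = (3·5² + 16)/(2·13) ≡ 6/9. 9⁻¹ ≡ 2 (mod 17), so λ ≡ 6·2 ≡ 12.
  x = λ² - 5 - 5 = 144 - 10 ≡ 15; y = λ·(5 - 15) - 13 ≡ 3. → (15, 3)
3P: (15, 3) + (5, 13). λ = (13 - 3)/(5 - 15) ≡ 10/7 mod 17. 7⁻¹ ≡ 5 (mod 17), so λ ≡ 16.
  x = λ² - 15 - 5 = 256 - 20 ≡ 15; y = λ·(15 - 15) - 3 ≡ 14. → (15, 14)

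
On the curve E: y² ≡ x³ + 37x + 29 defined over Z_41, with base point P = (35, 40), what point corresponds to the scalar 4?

Double-and-add on 4 = (100)₂. Start with P = (35, 40) for the leading 1-bit.
double: tangent at (35, 40): λ = (3·35² + 37)/(2·40) ≡ 22/39. 39⁻¹ ≡ 20 (mod 41) since 39·20 = 780 ≡ 1, so λ ≡ 22·20 ≡ 30.
  x = λ² - 35 - 35 = 900 - 70 ≡ 10; y = λ·(35 - 10) - 40 ≡ 13. → (10, 13)
double: tangent at (10, 13): λ = (3·10² + 37)/(2·13) ≡ 9/26. 26⁻¹ ≡ 30 (mod 41), so λ ≡ 9·30 ≡ 24.
  x = λ² - 10 - 10 = 576 - 20 ≡ 23; y = λ·(10 - 23) - 13 ≡ 3. → (23, 3)

(23, 3)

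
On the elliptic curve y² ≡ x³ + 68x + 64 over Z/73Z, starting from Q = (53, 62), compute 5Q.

Repeated addition: build up to 5Q.
2Q: tangent at (53, 62): λ = (3·53² + 68)/(2·62) ≡ 27/51. 51⁻¹ ≡ 63 (mod 73), so λ ≡ 27·63 ≡ 22.
  x = λ² - 53 - 53 = 484 - 106 ≡ 13; y = λ·(53 - 13) - 62 ≡ 15. → (13, 15)
3Q: (13, 15) + (53, 62). λ = (62 - 15)/(53 - 13) ≡ 47/40 mod 73. 40⁻¹ ≡ 42 (mod 73), so λ ≡ 3.
  x = λ² - 13 - 53 = 9 - 66 ≡ 16; y = λ·(13 - 16) - 15 ≡ 49. → (16, 49)
4Q: (16, 49) + (53, 62). λ = (62 - 49)/(53 - 16) ≡ 13/37 mod 73. 37⁻¹ ≡ 2 (mod 73), so λ ≡ 26.
  x = λ² - 16 - 53 = 676 - 69 ≡ 23; y = λ·(16 - 23) - 49 ≡ 61. → (23, 61)
5Q: (23, 61) + (53, 62). λ = (62 - 61)/(53 - 23) ≡ 1/30 mod 73. 30⁻¹ ≡ 56 (mod 73) since 30·56 = 1680 ≡ 1, so λ ≡ 56.
  x = λ² - 23 - 53 = 3136 - 76 ≡ 67; y = λ·(23 - 67) - 61 ≡ 30. → (67, 30)

(67, 30)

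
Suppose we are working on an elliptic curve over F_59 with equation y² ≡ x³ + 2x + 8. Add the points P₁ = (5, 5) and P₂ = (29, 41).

(42, 28)

(5, 5) + (29, 41). λ = (41 - 5)/(29 - 5) ≡ 36/24 mod 59. 24⁻¹ ≡ 32 (mod 59), so λ ≡ 31.
  x = λ² - 5 - 29 = 961 - 34 ≡ 42; y = λ·(5 - 42) - 5 ≡ 28. → (42, 28)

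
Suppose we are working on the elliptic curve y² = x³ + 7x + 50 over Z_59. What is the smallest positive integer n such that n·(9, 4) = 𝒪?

10

2P: tangent at (9, 4): λ = (3·9² + 7)/(2·4) ≡ 14/8. 8⁻¹ ≡ 37 (mod 59) since 8·37 = 296 ≡ 1, so λ ≡ 14·37 ≡ 46.
  x = λ² - 9 - 9 = 2116 - 18 ≡ 33; y = λ·(9 - 33) - 4 ≡ 13. → (33, 13)
3P: (33, 13) + (9, 4). λ = (4 - 13)/(9 - 33) ≡ 50/35 mod 59. 35⁻¹ ≡ 27 (mod 59) since 35·27 = 945 ≡ 1, so λ ≡ 52.
  x = λ² - 33 - 9 = 2704 - 42 ≡ 7; y = λ·(33 - 7) - 13 ≡ 41. → (7, 41)
4P: (7, 41) + (9, 4). λ = (4 - 41)/(9 - 7) ≡ 22/2 mod 59. 2⁻¹ ≡ 30 (mod 59), so λ ≡ 11.
  x = λ² - 7 - 9 = 121 - 16 ≡ 46; y = λ·(7 - 46) - 41 ≡ 2. → (46, 2)
5P: (46, 2) + (9, 4). λ = (4 - 2)/(9 - 46) ≡ 2/22 mod 59. 22⁻¹ ≡ 51 (mod 59), so λ ≡ 43.
  x = λ² - 46 - 9 = 1849 - 55 ≡ 24; y = λ·(46 - 24) - 2 ≡ 0. → (24, 0)
6P: (24, 0) + (9, 4). λ = (4 - 0)/(9 - 24) ≡ 4/44 mod 59. 44⁻¹ ≡ 55 (mod 59), so λ ≡ 43.
  x = λ² - 24 - 9 = 1849 - 33 ≡ 46; y = λ·(24 - 46) - 0 ≡ 57. → (46, 57)
7P: (46, 57) + (9, 4). λ = (4 - 57)/(9 - 46) ≡ 6/22 mod 59. 22⁻¹ ≡ 51 (mod 59) since 22·51 = 1122 ≡ 1, so λ ≡ 11.
  x = λ² - 46 - 9 = 121 - 55 ≡ 7; y = λ·(46 - 7) - 57 ≡ 18. → (7, 18)
8P: (7, 18) + (9, 4). λ = (4 - 18)/(9 - 7) ≡ 45/2 mod 59. 2⁻¹ ≡ 30 (mod 59) since 2·30 = 60 ≡ 1, so λ ≡ 52.
  x = λ² - 7 - 9 = 2704 - 16 ≡ 33; y = λ·(7 - 33) - 18 ≡ 46. → (33, 46)
9P: (33, 46) + (9, 4). λ = (4 - 46)/(9 - 33) ≡ 17/35 mod 59. 35⁻¹ ≡ 27 (mod 59), so λ ≡ 46.
  x = λ² - 33 - 9 = 2116 - 42 ≡ 9; y = λ·(33 - 9) - 46 ≡ 55. → (9, 55)
10P: (9, 55) + (9, 4): same x and y₁ ≡ -y₂, so the sum is 𝒪.
10P = 𝒪, so the order is 10.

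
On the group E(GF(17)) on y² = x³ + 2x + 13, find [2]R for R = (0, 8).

tangent at (0, 8): λ = (3·0² + 2)/(2·8) ≡ 2/16. 16⁻¹ ≡ 16 (mod 17), so λ ≡ 2·16 ≡ 15.
  x = λ² - 0 - 0 = 225 - 0 ≡ 4; y = λ·(0 - 4) - 8 ≡ 0. → (4, 0)

(4, 0)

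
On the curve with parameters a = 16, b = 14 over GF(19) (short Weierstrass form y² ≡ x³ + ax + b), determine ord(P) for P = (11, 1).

2P: tangent at (11, 1): λ = (3·11² + 16)/(2·1) ≡ 18/2. 2⁻¹ ≡ 10 (mod 19), so λ ≡ 18·10 ≡ 9.
  x = λ² - 11 - 11 = 81 - 22 ≡ 2; y = λ·(11 - 2) - 1 ≡ 4. → (2, 4)
3P: (2, 4) + (11, 1). λ = (1 - 4)/(11 - 2) ≡ 16/9 mod 19. 9⁻¹ ≡ 17 (mod 19) since 9·17 = 153 ≡ 1, so λ ≡ 6.
  x = λ² - 2 - 11 = 36 - 13 ≡ 4; y = λ·(2 - 4) - 4 ≡ 3. → (4, 3)
4P: (4, 3) + (11, 1). λ = (1 - 3)/(11 - 4) ≡ 17/7 mod 19. 7⁻¹ ≡ 11 (mod 19), so λ ≡ 16.
  x = λ² - 4 - 11 = 256 - 15 ≡ 13; y = λ·(4 - 13) - 3 ≡ 5. → (13, 5)
5P: (13, 5) + (11, 1). λ = (1 - 5)/(11 - 13) ≡ 15/17 mod 19. 17⁻¹ ≡ 9 (mod 19), so λ ≡ 2.
  x = λ² - 13 - 11 = 4 - 24 ≡ 18; y = λ·(13 - 18) - 5 ≡ 4. → (18, 4)
6P: (18, 4) + (11, 1). λ = (1 - 4)/(11 - 18) ≡ 16/12 mod 19. 12⁻¹ ≡ 8 (mod 19), so λ ≡ 14.
  x = λ² - 18 - 11 = 196 - 29 ≡ 15; y = λ·(18 - 15) - 4 ≡ 0. → (15, 0)
7P: (15, 0) + (11, 1). λ = (1 - 0)/(11 - 15) ≡ 1/15 mod 19. 15⁻¹ ≡ 14 (mod 19), so λ ≡ 14.
  x = λ² - 15 - 11 = 196 - 26 ≡ 18; y = λ·(15 - 18) - 0 ≡ 15. → (18, 15)
8P: (18, 15) + (11, 1). λ = (1 - 15)/(11 - 18) ≡ 5/12 mod 19. 12⁻¹ ≡ 8 (mod 19), so λ ≡ 2.
  x = λ² - 18 - 11 = 4 - 29 ≡ 13; y = λ·(18 - 13) - 15 ≡ 14. → (13, 14)
9P: (13, 14) + (11, 1). λ = (1 - 14)/(11 - 13) ≡ 6/17 mod 19. 17⁻¹ ≡ 9 (mod 19) since 17·9 = 153 ≡ 1, so λ ≡ 16.
  x = λ² - 13 - 11 = 256 - 24 ≡ 4; y = λ·(13 - 4) - 14 ≡ 16. → (4, 16)
10P: (4, 16) + (11, 1). λ = (1 - 16)/(11 - 4) ≡ 4/7 mod 19. 7⁻¹ ≡ 11 (mod 19), so λ ≡ 6.
  x = λ² - 4 - 11 = 36 - 15 ≡ 2; y = λ·(4 - 2) - 16 ≡ 15. → (2, 15)
11P: (2, 15) + (11, 1). λ = (1 - 15)/(11 - 2) ≡ 5/9 mod 19. 9⁻¹ ≡ 17 (mod 19), so λ ≡ 9.
  x = λ² - 2 - 11 = 81 - 13 ≡ 11; y = λ·(2 - 11) - 15 ≡ 18. → (11, 18)
12P: (11, 18) + (11, 1): same x and y₁ ≡ -y₂, so the sum is O.
12P = O, so the order is 12.

12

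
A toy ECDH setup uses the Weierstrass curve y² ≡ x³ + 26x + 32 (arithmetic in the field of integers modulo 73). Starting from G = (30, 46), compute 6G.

Double-and-add on 6 = (110)₂. Start with G = (30, 46) for the leading 1-bit.
double: tangent at (30, 46): λ = (3·30² + 26)/(2·46) ≡ 25/19. 19⁻¹ ≡ 50 (mod 73), so λ ≡ 25·50 ≡ 9.
  x = λ² - 30 - 30 = 81 - 60 ≡ 21; y = λ·(30 - 21) - 46 ≡ 35. → (21, 35)
add G: (21, 35) + (30, 46). λ = (46 - 35)/(30 - 21) ≡ 11/9 mod 73. 9⁻¹ ≡ 65 (mod 73), so λ ≡ 58.
  x = λ² - 21 - 30 = 3364 - 51 ≡ 28; y = λ·(21 - 28) - 35 ≡ 70. → (28, 70)
double: tangent at (28, 70): λ = (3·28² + 26)/(2·70) ≡ 42/67. 67⁻¹ ≡ 12 (mod 73), so λ ≡ 42·12 ≡ 66.
  x = λ² - 28 - 28 = 4356 - 56 ≡ 66; y = λ·(28 - 66) - 70 ≡ 50. → (66, 50)

(66, 50)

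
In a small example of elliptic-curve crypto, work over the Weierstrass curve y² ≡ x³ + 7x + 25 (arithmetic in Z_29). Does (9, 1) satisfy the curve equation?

y² = 1² ≡ 1; x³ + 7x + 25 = 817 ≡ 5 (mod 29). 1 ≠ 5.

no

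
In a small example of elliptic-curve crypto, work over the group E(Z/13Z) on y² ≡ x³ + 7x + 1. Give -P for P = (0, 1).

-(0, 1) = (0, -1 mod 13) = (0, 12).

(0, 12)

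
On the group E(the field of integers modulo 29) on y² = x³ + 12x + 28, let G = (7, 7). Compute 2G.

tangent at (7, 7): λ = (3·7² + 12)/(2·7) ≡ 14/14. 14⁻¹ ≡ 27 (mod 29), so λ ≡ 14·27 ≡ 1.
  x = λ² - 7 - 7 = 1 - 14 ≡ 16; y = λ·(7 - 16) - 7 ≡ 13. → (16, 13)

(16, 13)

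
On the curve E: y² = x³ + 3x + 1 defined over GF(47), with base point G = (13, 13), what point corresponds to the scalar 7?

Double-and-add on 7 = (111)₂. Start with G = (13, 13) for the leading 1-bit.
double: tangent at (13, 13): λ = (3·13² + 3)/(2·13) ≡ 40/26. 26⁻¹ ≡ 38 (mod 47) since 26·38 = 988 ≡ 1, so λ ≡ 40·38 ≡ 16.
  x = λ² - 13 - 13 = 256 - 26 ≡ 42; y = λ·(13 - 42) - 13 ≡ 40. → (42, 40)
add G: (42, 40) + (13, 13). λ = (13 - 40)/(13 - 42) ≡ 20/18 mod 47. 18⁻¹ ≡ 34 (mod 47), so λ ≡ 22.
  x = λ² - 42 - 13 = 484 - 55 ≡ 6; y = λ·(42 - 6) - 40 ≡ 0. → (6, 0)
double: (6, 0) + (6, 0): same x and y₁ ≡ -y₂, so the sum is 𝒪.
add G: 𝒪 + (13, 13) = (13, 13) (identity).

(13, 13)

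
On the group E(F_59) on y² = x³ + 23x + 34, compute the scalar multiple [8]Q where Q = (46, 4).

Double-and-add on 8 = (1000)₂. Start with Q = (46, 4) for the leading 1-bit.
double: tangent at (46, 4): λ = (3·46² + 23)/(2·4) ≡ 58/8. 8⁻¹ ≡ 37 (mod 59) since 8·37 = 296 ≡ 1, so λ ≡ 58·37 ≡ 22.
  x = λ² - 46 - 46 = 484 - 92 ≡ 38; y = λ·(46 - 38) - 4 ≡ 54. → (38, 54)
double: tangent at (38, 54): λ = (3·38² + 23)/(2·54) ≡ 48/49. 49⁻¹ ≡ 53 (mod 59) since 49·53 = 2597 ≡ 1, so λ ≡ 48·53 ≡ 7.
  x = λ² - 38 - 38 = 49 - 76 ≡ 32; y = λ·(38 - 32) - 54 ≡ 47. → (32, 47)
double: tangent at (32, 47): λ = (3·32² + 23)/(2·47) ≡ 27/35. 35⁻¹ ≡ 27 (mod 59), so λ ≡ 27·27 ≡ 21.
  x = λ² - 32 - 32 = 441 - 64 ≡ 23; y = λ·(32 - 23) - 47 ≡ 24. → (23, 24)

(23, 24)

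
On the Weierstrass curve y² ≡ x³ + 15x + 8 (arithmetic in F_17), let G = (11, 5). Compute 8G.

(15, 2)

Repeated addition: build up to 8G.
2G: tangent at (11, 5): λ = (3·11² + 15)/(2·5) ≡ 4/10. 10⁻¹ ≡ 12 (mod 17), so λ ≡ 4·12 ≡ 14.
  x = λ² - 11 - 11 = 196 - 22 ≡ 4; y = λ·(11 - 4) - 5 ≡ 8. → (4, 8)
3G: (4, 8) + (11, 5). λ = (5 - 8)/(11 - 4) ≡ 14/7 mod 17. 7⁻¹ ≡ 5 (mod 17) since 7·5 = 35 ≡ 1, so λ ≡ 2.
  x = λ² - 4 - 11 = 4 - 15 ≡ 6; y = λ·(4 - 6) - 8 ≡ 5. → (6, 5)
4G: (6, 5) + (11, 5). λ = (5 - 5)/(11 - 6) ≡ 0/5 mod 17. 5⁻¹ ≡ 7 (mod 17) since 5·7 = 35 ≡ 1, so λ ≡ 0.
  x = λ² - 6 - 11 = 0 - 17 ≡ 0; y = λ·(6 - 0) - 5 ≡ 12. → (0, 12)
5G: (0, 12) + (11, 5). λ = (5 - 12)/(11 - 0) ≡ 10/11 mod 17. 11⁻¹ ≡ 14 (mod 17), so λ ≡ 4.
  x = λ² - 0 - 11 = 16 - 11 ≡ 5; y = λ·(0 - 5) - 12 ≡ 2. → (5, 2)
6G: (5, 2) + (11, 5). λ = (5 - 2)/(11 - 5) ≡ 3/6 mod 17. 6⁻¹ ≡ 3 (mod 17) since 6·3 = 18 ≡ 1, so λ ≡ 9.
  x = λ² - 5 - 11 = 81 - 16 ≡ 14; y = λ·(5 - 14) - 2 ≡ 2. → (14, 2)
7G: (14, 2) + (11, 5). λ = (5 - 2)/(11 - 14) ≡ 3/14 mod 17. 14⁻¹ ≡ 11 (mod 17), so λ ≡ 16.
  x = λ² - 14 - 11 = 256 - 25 ≡ 10; y = λ·(14 - 10) - 2 ≡ 11. → (10, 11)
8G: (10, 11) + (11, 5). λ = (5 - 11)/(11 - 10) ≡ 11/1 mod 17. 1⁻¹ ≡ 1 (mod 17), so λ ≡ 11.
  x = λ² - 10 - 11 = 121 - 21 ≡ 15; y = λ·(10 - 15) - 11 ≡ 2. → (15, 2)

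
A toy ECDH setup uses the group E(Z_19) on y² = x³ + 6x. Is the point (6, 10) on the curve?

yes

y² = 10² ≡ 5; x³ + 6x + 0 = 252 ≡ 5 (mod 19). 5 = 5.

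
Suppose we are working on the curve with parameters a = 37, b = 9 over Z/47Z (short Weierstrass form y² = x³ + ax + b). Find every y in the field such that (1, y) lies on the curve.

0

x³ + 37x + 9 = 47 ≡ 0 (mod 47).
Only y = 0 satisfies y² ≡ 0.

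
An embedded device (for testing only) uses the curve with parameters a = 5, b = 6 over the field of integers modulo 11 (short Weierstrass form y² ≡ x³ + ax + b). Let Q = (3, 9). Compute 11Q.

Double-and-add on 11 = (1011)₂. Start with Q = (3, 9) for the leading 1-bit.
double: tangent at (3, 9): λ = (3·3² + 5)/(2·9) ≡ 10/7. 7⁻¹ ≡ 8 (mod 11), so λ ≡ 10·8 ≡ 3.
  x = λ² - 3 - 3 = 9 - 6 ≡ 3; y = λ·(3 - 3) - 9 ≡ 2. → (3, 2)
double: tangent at (3, 2): λ = (3·3² + 5)/(2·2) ≡ 10/4. 4⁻¹ ≡ 3 (mod 11), so λ ≡ 10·3 ≡ 8.
  x = λ² - 3 - 3 = 64 - 6 ≡ 3; y = λ·(3 - 3) - 2 ≡ 9. → (3, 9)
add Q: tangent at (3, 9): λ = (3·3² + 5)/(2·9) ≡ 10/7. 7⁻¹ ≡ 8 (mod 11), so λ ≡ 10·8 ≡ 3.
  x = λ² - 3 - 3 = 9 - 6 ≡ 3; y = λ·(3 - 3) - 9 ≡ 2. → (3, 2)
double: tangent at (3, 2): λ = (3·3² + 5)/(2·2) ≡ 10/4. 4⁻¹ ≡ 3 (mod 11), so λ ≡ 10·3 ≡ 8.
  x = λ² - 3 - 3 = 64 - 6 ≡ 3; y = λ·(3 - 3) - 2 ≡ 9. → (3, 9)
add Q: tangent at (3, 9): λ = (3·3² + 5)/(2·9) ≡ 10/7. 7⁻¹ ≡ 8 (mod 11) since 7·8 = 56 ≡ 1, so λ ≡ 10·8 ≡ 3.
  x = λ² - 3 - 3 = 9 - 6 ≡ 3; y = λ·(3 - 3) - 9 ≡ 2. → (3, 2)

(3, 2)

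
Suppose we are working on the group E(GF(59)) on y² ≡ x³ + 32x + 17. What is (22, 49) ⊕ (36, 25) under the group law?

(22, 10)

(22, 49) + (36, 25). λ = (25 - 49)/(36 - 22) ≡ 35/14 mod 59. 14⁻¹ ≡ 38 (mod 59), so λ ≡ 32.
  x = λ² - 22 - 36 = 1024 - 58 ≡ 22; y = λ·(22 - 22) - 49 ≡ 10. → (22, 10)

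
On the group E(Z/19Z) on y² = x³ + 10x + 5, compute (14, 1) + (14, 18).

O

The two points share x = 14 and their y-coordinates satisfy 1 + 18 ≡ 0 (mod 19), so they are inverses. Their sum is the point at infinity.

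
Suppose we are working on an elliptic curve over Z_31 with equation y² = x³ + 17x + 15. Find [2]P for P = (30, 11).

(10, 10)

tangent at (30, 11): λ = (3·30² + 17)/(2·11) ≡ 20/22. 22⁻¹ ≡ 24 (mod 31) since 22·24 = 528 ≡ 1, so λ ≡ 20·24 ≡ 15.
  x = λ² - 30 - 30 = 225 - 60 ≡ 10; y = λ·(30 - 10) - 11 ≡ 10. → (10, 10)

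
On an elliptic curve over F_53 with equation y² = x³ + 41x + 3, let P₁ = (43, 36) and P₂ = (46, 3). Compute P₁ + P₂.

(43, 36) + (46, 3). λ = (3 - 36)/(46 - 43) ≡ 20/3 mod 53. 3⁻¹ ≡ 18 (mod 53) since 3·18 = 54 ≡ 1, so λ ≡ 42.
  x = λ² - 43 - 46 = 1764 - 89 ≡ 32; y = λ·(43 - 32) - 36 ≡ 2. → (32, 2)

(32, 2)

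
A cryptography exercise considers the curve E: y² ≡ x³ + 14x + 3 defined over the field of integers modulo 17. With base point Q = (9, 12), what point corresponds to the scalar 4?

(10, 2)

Double-and-add on 4 = (100)₂. Start with Q = (9, 12) for the leading 1-bit.
double: tangent at (9, 12): λ = (3·9² + 14)/(2·12) ≡ 2/7. 7⁻¹ ≡ 5 (mod 17), so λ ≡ 2·5 ≡ 10.
  x = λ² - 9 - 9 = 100 - 18 ≡ 14; y = λ·(9 - 14) - 12 ≡ 6. → (14, 6)
double: tangent at (14, 6): λ = (3·14² + 14)/(2·6) ≡ 7/12. 12⁻¹ ≡ 10 (mod 17) since 12·10 = 120 ≡ 1, so λ ≡ 7·10 ≡ 2.
  x = λ² - 14 - 14 = 4 - 28 ≡ 10; y = λ·(14 - 10) - 6 ≡ 2. → (10, 2)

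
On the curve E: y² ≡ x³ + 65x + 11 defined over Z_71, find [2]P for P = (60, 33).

(25, 24)

tangent at (60, 33): λ = (3·60² + 65)/(2·33) ≡ 2/66. 66⁻¹ ≡ 14 (mod 71) since 66·14 = 924 ≡ 1, so λ ≡ 2·14 ≡ 28.
  x = λ² - 60 - 60 = 784 - 120 ≡ 25; y = λ·(60 - 25) - 33 ≡ 24. → (25, 24)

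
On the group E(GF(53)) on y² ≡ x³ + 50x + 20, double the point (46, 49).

(20, 13)

tangent at (46, 49): λ = (3·46² + 50)/(2·49) ≡ 38/45. 45⁻¹ ≡ 33 (mod 53), so λ ≡ 38·33 ≡ 35.
  x = λ² - 46 - 46 = 1225 - 92 ≡ 20; y = λ·(46 - 20) - 49 ≡ 13. → (20, 13)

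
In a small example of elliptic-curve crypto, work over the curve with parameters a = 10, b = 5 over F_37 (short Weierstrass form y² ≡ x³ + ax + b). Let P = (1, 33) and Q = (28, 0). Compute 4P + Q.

First 4P:
Double-and-add on 4 = (100)₂. Start with P = (1, 33) for the leading 1-bit.
double: tangent at (1, 33): λ = (3·1² + 10)/(2·33) ≡ 13/29. 29⁻¹ ≡ 23 (mod 37) since 29·23 = 667 ≡ 1, so λ ≡ 13·23 ≡ 3.
  x = λ² - 1 - 1 = 9 - 2 ≡ 7; y = λ·(1 - 7) - 33 ≡ 23. → (7, 23)
double: tangent at (7, 23): λ = (3·7² + 10)/(2·23) ≡ 9/9. 9⁻¹ ≡ 33 (mod 37) since 9·33 = 297 ≡ 1, so λ ≡ 9·33 ≡ 1.
  x = λ² - 7 - 7 = 1 - 14 ≡ 24; y = λ·(7 - 24) - 23 ≡ 34. → (24, 34)
4P = (24, 34).
Finally 4P + Q:
(24, 34) + (28, 0). λ = (0 - 34)/(28 - 24) ≡ 3/4 mod 37. 4⁻¹ ≡ 28 (mod 37) since 4·28 = 112 ≡ 1, so λ ≡ 10.
  x = λ² - 24 - 28 = 100 - 52 ≡ 11; y = λ·(24 - 11) - 34 ≡ 22. → (11, 22)

(11, 22)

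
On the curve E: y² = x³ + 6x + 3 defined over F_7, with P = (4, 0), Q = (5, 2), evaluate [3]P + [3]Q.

First 3P:
Repeated addition: build up to 3P.
2P: (4, 0) + (4, 0): same x and y₁ ≡ -y₂, so the sum is O.
3P: O + (4, 0) = (4, 0) (identity).
3P = (4, 0).
Next 3Q:
Repeated addition: build up to 3Q.
2Q: tangent at (5, 2): λ = (3·5² + 6)/(2·2) ≡ 4/4. 4⁻¹ ≡ 2 (mod 7) since 4·2 = 8 ≡ 1, so λ ≡ 4·2 ≡ 1.
  x = λ² - 5 - 5 = 1 - 10 ≡ 5; y = λ·(5 - 5) - 2 ≡ 5. → (5, 5)
3Q: (5, 5) + (5, 2): same x and y₁ ≡ -y₂, so the sum is O.
3Q = O.
Finally 3P + 3Q:
(4, 0) + O = (4, 0) (identity).

(4, 0)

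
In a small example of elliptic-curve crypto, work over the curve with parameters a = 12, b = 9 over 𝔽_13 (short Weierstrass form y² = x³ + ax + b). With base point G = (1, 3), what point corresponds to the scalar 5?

(1, 10)

Repeated addition: build up to 5G.
2G: tangent at (1, 3): λ = (3·1² + 12)/(2·3) ≡ 2/6. 6⁻¹ ≡ 11 (mod 13), so λ ≡ 2·11 ≡ 9.
  x = λ² - 1 - 1 = 81 - 2 ≡ 1; y = λ·(1 - 1) - 3 ≡ 10. → (1, 10)
3G: (1, 10) + (1, 3): same x and y₁ ≡ -y₂, so the sum is O.
4G: O + (1, 3) = (1, 3) (identity).
5G: tangent at (1, 3): λ = (3·1² + 12)/(2·3) ≡ 2/6. 6⁻¹ ≡ 11 (mod 13) since 6·11 = 66 ≡ 1, so λ ≡ 2·11 ≡ 9.
  x = λ² - 1 - 1 = 81 - 2 ≡ 1; y = λ·(1 - 1) - 3 ≡ 10. → (1, 10)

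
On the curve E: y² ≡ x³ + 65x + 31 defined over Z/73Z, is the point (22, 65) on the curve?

y² = 65² ≡ 64; x³ + 65x + 31 = 12109 ≡ 64 (mod 73). 64 = 64.

yes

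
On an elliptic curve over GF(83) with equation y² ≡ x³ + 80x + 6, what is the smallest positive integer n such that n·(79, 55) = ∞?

9

2P: tangent at (79, 55): λ = (3·79² + 80)/(2·55) ≡ 45/27. 27⁻¹ ≡ 40 (mod 83), so λ ≡ 45·40 ≡ 57.
  x = λ² - 79 - 79 = 3249 - 158 ≡ 20; y = λ·(79 - 20) - 55 ≡ 71. → (20, 71)
3P: (20, 71) + (79, 55). λ = (55 - 71)/(79 - 20) ≡ 67/59 mod 83. 59⁻¹ ≡ 38 (mod 83) since 59·38 = 2242 ≡ 1, so λ ≡ 56.
  x = λ² - 20 - 79 = 3136 - 99 ≡ 49; y = λ·(20 - 49) - 71 ≡ 48. → (49, 48)
4P: (49, 48) + (79, 55). λ = (55 - 48)/(79 - 49) ≡ 7/30 mod 83. 30⁻¹ ≡ 36 (mod 83), so λ ≡ 3.
  x = λ² - 49 - 79 = 9 - 128 ≡ 47; y = λ·(49 - 47) - 48 ≡ 41. → (47, 41)
5P: (47, 41) + (79, 55). λ = (55 - 41)/(79 - 47) ≡ 14/32 mod 83. 32⁻¹ ≡ 13 (mod 83), so λ ≡ 16.
  x = λ² - 47 - 79 = 256 - 126 ≡ 47; y = λ·(47 - 47) - 41 ≡ 42. → (47, 42)
6P: (47, 42) + (79, 55). λ = (55 - 42)/(79 - 47) ≡ 13/32 mod 83. 32⁻¹ ≡ 13 (mod 83), so λ ≡ 3.
  x = λ² - 47 - 79 = 9 - 126 ≡ 49; y = λ·(47 - 49) - 42 ≡ 35. → (49, 35)
7P: (49, 35) + (79, 55). λ = (55 - 35)/(79 - 49) ≡ 20/30 mod 83. 30⁻¹ ≡ 36 (mod 83) since 30·36 = 1080 ≡ 1, so λ ≡ 56.
  x = λ² - 49 - 79 = 3136 - 128 ≡ 20; y = λ·(49 - 20) - 35 ≡ 12. → (20, 12)
8P: (20, 12) + (79, 55). λ = (55 - 12)/(79 - 20) ≡ 43/59 mod 83. 59⁻¹ ≡ 38 (mod 83), so λ ≡ 57.
  x = λ² - 20 - 79 = 3249 - 99 ≡ 79; y = λ·(20 - 79) - 12 ≡ 28. → (79, 28)
9P: (79, 28) + (79, 55): same x and y₁ ≡ -y₂, so the sum is ∞.
9P = ∞, so the order is 9.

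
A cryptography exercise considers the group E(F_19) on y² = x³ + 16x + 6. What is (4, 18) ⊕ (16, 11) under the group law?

(4, 18) + (16, 11). λ = (11 - 18)/(16 - 4) ≡ 12/12 mod 19. 12⁻¹ ≡ 8 (mod 19) since 12·8 = 96 ≡ 1, so λ ≡ 1.
  x = λ² - 4 - 16 = 1 - 20 ≡ 0; y = λ·(4 - 0) - 18 ≡ 5. → (0, 5)

(0, 5)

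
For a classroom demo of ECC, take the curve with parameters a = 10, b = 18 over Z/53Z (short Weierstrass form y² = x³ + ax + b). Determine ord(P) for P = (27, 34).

3

2P: tangent at (27, 34): λ = (3·27² + 10)/(2·34) ≡ 24/15. 15⁻¹ ≡ 46 (mod 53) since 15·46 = 690 ≡ 1, so λ ≡ 24·46 ≡ 44.
  x = λ² - 27 - 27 = 1936 - 54 ≡ 27; y = λ·(27 - 27) - 34 ≡ 19. → (27, 19)
3P: (27, 19) + (27, 34): same x and y₁ ≡ -y₂, so the sum is the point at infinity.
3P = the point at infinity, so the order is 3.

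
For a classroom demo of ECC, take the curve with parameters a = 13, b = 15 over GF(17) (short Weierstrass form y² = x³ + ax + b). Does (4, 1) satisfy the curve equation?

no

y² = 1² ≡ 1; x³ + 13x + 15 = 131 ≡ 12 (mod 17). 1 ≠ 12.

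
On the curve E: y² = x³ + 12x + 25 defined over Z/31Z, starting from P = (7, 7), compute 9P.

Repeated addition: build up to 9P.
2P: tangent at (7, 7): λ = (3·7² + 12)/(2·7) ≡ 4/14. 14⁻¹ ≡ 20 (mod 31), so λ ≡ 4·20 ≡ 18.
  x = λ² - 7 - 7 = 324 - 14 ≡ 0; y = λ·(7 - 0) - 7 ≡ 26. → (0, 26)
3P: (0, 26) + (7, 7). λ = (7 - 26)/(7 - 0) ≡ 12/7 mod 31. 7⁻¹ ≡ 9 (mod 31), so λ ≡ 15.
  x = λ² - 0 - 7 = 225 - 7 ≡ 1; y = λ·(0 - 1) - 26 ≡ 21. → (1, 21)
4P: (1, 21) + (7, 7). λ = (7 - 21)/(7 - 1) ≡ 17/6 mod 31. 6⁻¹ ≡ 26 (mod 31) since 6·26 = 156 ≡ 1, so λ ≡ 8.
  x = λ² - 1 - 7 = 64 - 8 ≡ 25; y = λ·(1 - 25) - 21 ≡ 4. → (25, 4)
5P: (25, 4) + (7, 7). λ = (7 - 4)/(7 - 25) ≡ 3/13 mod 31. 13⁻¹ ≡ 12 (mod 31), so λ ≡ 5.
  x = λ² - 25 - 7 = 25 - 32 ≡ 24; y = λ·(25 - 24) - 4 ≡ 1. → (24, 1)
6P: (24, 1) + (7, 7). λ = (7 - 1)/(7 - 24) ≡ 6/14 mod 31. 14⁻¹ ≡ 20 (mod 31) since 14·20 = 280 ≡ 1, so λ ≡ 27.
  x = λ² - 24 - 7 = 729 - 31 ≡ 16; y = λ·(24 - 16) - 1 ≡ 29. → (16, 29)
7P: (16, 29) + (7, 7). λ = (7 - 29)/(7 - 16) ≡ 9/22 mod 31. 22⁻¹ ≡ 24 (mod 31), so λ ≡ 30.
  x = λ² - 16 - 7 = 900 - 23 ≡ 9; y = λ·(16 - 9) - 29 ≡ 26. → (9, 26)
8P: (9, 26) + (7, 7). λ = (7 - 26)/(7 - 9) ≡ 12/29 mod 31. 29⁻¹ ≡ 15 (mod 31), so λ ≡ 25.
  x = λ² - 9 - 7 = 625 - 16 ≡ 20; y = λ·(9 - 20) - 26 ≡ 9. → (20, 9)
9P: (20, 9) + (7, 7). λ = (7 - 9)/(7 - 20) ≡ 29/18 mod 31. 18⁻¹ ≡ 19 (mod 31), so λ ≡ 24.
  x = λ² - 20 - 7 = 576 - 27 ≡ 22; y = λ·(20 - 22) - 9 ≡ 5. → (22, 5)

(22, 5)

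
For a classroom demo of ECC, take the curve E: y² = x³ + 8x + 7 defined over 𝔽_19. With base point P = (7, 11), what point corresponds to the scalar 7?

(18, 6)

Repeated addition: build up to 7P.
2P: tangent at (7, 11): λ = (3·7² + 8)/(2·11) ≡ 3/3. 3⁻¹ ≡ 13 (mod 19) since 3·13 = 39 ≡ 1, so λ ≡ 3·13 ≡ 1.
  x = λ² - 7 - 7 = 1 - 14 ≡ 6; y = λ·(7 - 6) - 11 ≡ 9. → (6, 9)
3P: (6, 9) + (7, 11). λ = (11 - 9)/(7 - 6) ≡ 2/1 mod 19. 1⁻¹ ≡ 1 (mod 19), so λ ≡ 2.
  x = λ² - 6 - 7 = 4 - 13 ≡ 10; y = λ·(6 - 10) - 9 ≡ 2. → (10, 2)
4P: (10, 2) + (7, 11). λ = (11 - 2)/(7 - 10) ≡ 9/16 mod 19. 16⁻¹ ≡ 6 (mod 19), so λ ≡ 16.
  x = λ² - 10 - 7 = 256 - 17 ≡ 11; y = λ·(10 - 11) - 2 ≡ 1. → (11, 1)
5P: (11, 1) + (7, 11). λ = (11 - 1)/(7 - 11) ≡ 10/15 mod 19. 15⁻¹ ≡ 14 (mod 19) since 15·14 = 210 ≡ 1, so λ ≡ 7.
  x = λ² - 11 - 7 = 49 - 18 ≡ 12; y = λ·(11 - 12) - 1 ≡ 11. → (12, 11)
6P: (12, 11) + (7, 11). λ = (11 - 11)/(7 - 12) ≡ 0/14 mod 19. 14⁻¹ ≡ 15 (mod 19), so λ ≡ 0.
  x = λ² - 12 - 7 = 0 - 19 ≡ 0; y = λ·(12 - 0) - 11 ≡ 8. → (0, 8)
7P: (0, 8) + (7, 11). λ = (11 - 8)/(7 - 0) ≡ 3/7 mod 19. 7⁻¹ ≡ 11 (mod 19), so λ ≡ 14.
  x = λ² - 0 - 7 = 196 - 7 ≡ 18; y = λ·(0 - 18) - 8 ≡ 6. → (18, 6)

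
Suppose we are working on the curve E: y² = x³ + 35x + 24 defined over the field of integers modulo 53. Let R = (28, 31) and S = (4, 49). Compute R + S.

(28, 31) + (4, 49). λ = (49 - 31)/(4 - 28) ≡ 18/29 mod 53. 29⁻¹ ≡ 11 (mod 53), so λ ≡ 39.
  x = λ² - 28 - 4 = 1521 - 32 ≡ 5; y = λ·(28 - 5) - 31 ≡ 18. → (5, 18)

(5, 18)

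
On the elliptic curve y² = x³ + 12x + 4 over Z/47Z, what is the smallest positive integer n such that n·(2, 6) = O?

2P: tangent at (2, 6): λ = (3·2² + 12)/(2·6) ≡ 24/12. 12⁻¹ ≡ 4 (mod 47) since 12·4 = 48 ≡ 1, so λ ≡ 24·4 ≡ 2.
  x = λ² - 2 - 2 = 4 - 4 ≡ 0; y = λ·(2 - 0) - 6 ≡ 45. → (0, 45)
3P: (0, 45) + (2, 6). λ = (6 - 45)/(2 - 0) ≡ 8/2 mod 47. 2⁻¹ ≡ 24 (mod 47), so λ ≡ 4.
  x = λ² - 0 - 2 = 16 - 2 ≡ 14; y = λ·(0 - 14) - 45 ≡ 40. → (14, 40)
4P: (14, 40) + (2, 6). λ = (6 - 40)/(2 - 14) ≡ 13/35 mod 47. 35⁻¹ ≡ 43 (mod 47) since 35·43 = 1505 ≡ 1, so λ ≡ 42.
  x = λ² - 14 - 2 = 1764 - 16 ≡ 9; y = λ·(14 - 9) - 40 ≡ 29. → (9, 29)
5P: (9, 29) + (2, 6). λ = (6 - 29)/(2 - 9) ≡ 24/40 mod 47. 40⁻¹ ≡ 20 (mod 47), so λ ≡ 10.
  x = λ² - 9 - 2 = 100 - 11 ≡ 42; y = λ·(9 - 42) - 29 ≡ 17. → (42, 17)
6P: (42, 17) + (2, 6). λ = (6 - 17)/(2 - 42) ≡ 36/7 mod 47. 7⁻¹ ≡ 27 (mod 47), so λ ≡ 32.
  x = λ² - 42 - 2 = 1024 - 44 ≡ 40; y = λ·(42 - 40) - 17 ≡ 0. → (40, 0)
7P: (40, 0) + (2, 6). λ = (6 - 0)/(2 - 40) ≡ 6/9 mod 47. 9⁻¹ ≡ 21 (mod 47), so λ ≡ 32.
  x = λ² - 40 - 2 = 1024 - 42 ≡ 42; y = λ·(40 - 42) - 0 ≡ 30. → (42, 30)
8P: (42, 30) + (2, 6). λ = (6 - 30)/(2 - 42) ≡ 23/7 mod 47. 7⁻¹ ≡ 27 (mod 47) since 7·27 = 189 ≡ 1, so λ ≡ 10.
  x = λ² - 42 - 2 = 100 - 44 ≡ 9; y = λ·(42 - 9) - 30 ≡ 18. → (9, 18)
9P: (9, 18) + (2, 6). λ = (6 - 18)/(2 - 9) ≡ 35/40 mod 47. 40⁻¹ ≡ 20 (mod 47) since 40·20 = 800 ≡ 1, so λ ≡ 42.
  x = λ² - 9 - 2 = 1764 - 11 ≡ 14; y = λ·(9 - 14) - 18 ≡ 7. → (14, 7)
10P: (14, 7) + (2, 6). λ = (6 - 7)/(2 - 14) ≡ 46/35 mod 47. 35⁻¹ ≡ 43 (mod 47), so λ ≡ 4.
  x = λ² - 14 - 2 = 16 - 16 ≡ 0; y = λ·(14 - 0) - 7 ≡ 2. → (0, 2)
11P: (0, 2) + (2, 6). λ = (6 - 2)/(2 - 0) ≡ 4/2 mod 47. 2⁻¹ ≡ 24 (mod 47), so λ ≡ 2.
  x = λ² - 0 - 2 = 4 - 2 ≡ 2; y = λ·(0 - 2) - 2 ≡ 41. → (2, 41)
12P: (2, 41) + (2, 6): same x and y₁ ≡ -y₂, so the sum is O.
12P = O, so the order is 12.

12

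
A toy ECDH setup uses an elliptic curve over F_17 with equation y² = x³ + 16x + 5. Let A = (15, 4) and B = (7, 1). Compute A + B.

(14, 7)

(15, 4) + (7, 1). λ = (1 - 4)/(7 - 15) ≡ 14/9 mod 17. 9⁻¹ ≡ 2 (mod 17), so λ ≡ 11.
  x = λ² - 15 - 7 = 121 - 22 ≡ 14; y = λ·(15 - 14) - 4 ≡ 7. → (14, 7)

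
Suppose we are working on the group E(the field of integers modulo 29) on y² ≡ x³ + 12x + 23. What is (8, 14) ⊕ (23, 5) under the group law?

(8, 14) + (23, 5). λ = (5 - 14)/(23 - 8) ≡ 20/15 mod 29. 15⁻¹ ≡ 2 (mod 29), so λ ≡ 11.
  x = λ² - 8 - 23 = 121 - 31 ≡ 3; y = λ·(8 - 3) - 14 ≡ 12. → (3, 12)

(3, 12)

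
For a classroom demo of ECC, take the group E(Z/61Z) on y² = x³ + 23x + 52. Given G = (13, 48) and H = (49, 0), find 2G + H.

First 2G:
Repeated addition: build up to 2G.
2G: tangent at (13, 48): λ = (3·13² + 23)/(2·48) ≡ 42/35. 35⁻¹ ≡ 7 (mod 61), so λ ≡ 42·7 ≡ 50.
  x = λ² - 13 - 13 = 2500 - 26 ≡ 34; y = λ·(13 - 34) - 48 ≡ 0. → (34, 0)
2G = (34, 0).
Finally 2G + H:
(34, 0) + (49, 0). λ = (0 - 0)/(49 - 34) ≡ 0/15 mod 61. 15⁻¹ ≡ 57 (mod 61), so λ ≡ 0.
  x = λ² - 34 - 49 = 0 - 83 ≡ 39; y = λ·(34 - 39) - 0 ≡ 0. → (39, 0)

(39, 0)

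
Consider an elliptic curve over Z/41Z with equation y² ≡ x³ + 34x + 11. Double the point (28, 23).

tangent at (28, 23): λ = (3·28² + 34)/(2·23) ≡ 8/5. 5⁻¹ ≡ 33 (mod 41) since 5·33 = 165 ≡ 1, so λ ≡ 8·33 ≡ 18.
  x = λ² - 28 - 28 = 324 - 56 ≡ 22; y = λ·(28 - 22) - 23 ≡ 3. → (22, 3)

(22, 3)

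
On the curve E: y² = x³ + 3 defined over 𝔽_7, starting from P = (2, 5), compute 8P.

Double-and-add on 8 = (1000)₂. Start with P = (2, 5) for the leading 1-bit.
double: tangent at (2, 5): λ = (3·2² + 0)/(2·5) ≡ 5/3. 3⁻¹ ≡ 5 (mod 7) since 3·5 = 15 ≡ 1, so λ ≡ 5·5 ≡ 4.
  x = λ² - 2 - 2 = 16 - 4 ≡ 5; y = λ·(2 - 5) - 5 ≡ 4. → (5, 4)
double: tangent at (5, 4): λ = (3·5² + 0)/(2·4) ≡ 5/1. 1⁻¹ ≡ 1 (mod 7) since 1·1 = 1 ≡ 1, so λ ≡ 5·1 ≡ 5.
  x = λ² - 5 - 5 = 25 - 10 ≡ 1; y = λ·(5 - 1) - 4 ≡ 2. → (1, 2)
double: tangent at (1, 2): λ = (3·1² + 0)/(2·2) ≡ 3/4. 4⁻¹ ≡ 2 (mod 7), so λ ≡ 3·2 ≡ 6.
  x = λ² - 1 - 1 = 36 - 2 ≡ 6; y = λ·(1 - 6) - 2 ≡ 3. → (6, 3)

(6, 3)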